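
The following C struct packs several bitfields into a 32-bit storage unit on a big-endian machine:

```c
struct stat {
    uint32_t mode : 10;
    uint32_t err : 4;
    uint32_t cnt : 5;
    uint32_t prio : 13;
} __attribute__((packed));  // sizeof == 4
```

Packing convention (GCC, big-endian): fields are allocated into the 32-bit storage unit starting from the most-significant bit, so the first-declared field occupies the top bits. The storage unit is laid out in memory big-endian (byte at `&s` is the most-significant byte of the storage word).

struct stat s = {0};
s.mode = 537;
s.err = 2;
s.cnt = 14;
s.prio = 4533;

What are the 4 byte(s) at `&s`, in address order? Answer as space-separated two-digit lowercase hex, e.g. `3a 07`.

[22+:10] mode=537 & 0x3ff = 0x219; word=0x86400000
[18+:4] err=2 & 0xf = 0x2; word=0x86480000
[13+:5] cnt=14 & 0x1f = 0xe; word=0x8649c000
[0+:13] prio=4533 & 0x1fff = 0x11b5; word=0x8649d1b5
word = 0x8649d1b5 → big-endian bytes:
  [0]=0x86  [1]=0x49  [2]=0xd1  [3]=0xb5

86 49 d1 b5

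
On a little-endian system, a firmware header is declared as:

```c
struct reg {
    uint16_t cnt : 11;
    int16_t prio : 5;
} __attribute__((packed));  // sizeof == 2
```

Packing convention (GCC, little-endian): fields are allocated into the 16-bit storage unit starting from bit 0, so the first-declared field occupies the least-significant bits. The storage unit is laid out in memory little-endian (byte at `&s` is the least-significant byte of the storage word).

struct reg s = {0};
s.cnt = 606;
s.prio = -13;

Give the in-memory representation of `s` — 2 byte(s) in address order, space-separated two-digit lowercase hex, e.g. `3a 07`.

5e 9a

cnt (11b) val=606 bits=0x25e at bit 0: 0x025e
prio (5b) val=-13 bits=0x13 at bit 11: 0x9a5e
word = 0x9a5e → little-endian bytes:
  [0]=0x5e  [1]=0x9a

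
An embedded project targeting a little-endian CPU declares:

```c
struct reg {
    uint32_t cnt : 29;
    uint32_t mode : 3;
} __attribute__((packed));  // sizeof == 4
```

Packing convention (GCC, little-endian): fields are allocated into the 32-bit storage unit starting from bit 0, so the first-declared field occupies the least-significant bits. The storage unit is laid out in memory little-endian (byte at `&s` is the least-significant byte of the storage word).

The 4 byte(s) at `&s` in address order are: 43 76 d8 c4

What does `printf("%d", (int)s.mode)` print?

6

[0]=0x43 [1]=0x76 [2]=0xd8 [3]=0xc4 (little-endian) → word 0xc4d87643
cnt:29 @ bit 0 → (0xc4d87643>>0)&0x1fffffff = 0x4d87643
mode:3 @ bit 29 → (0xc4d87643>>29)&0x7 = 0x6  ←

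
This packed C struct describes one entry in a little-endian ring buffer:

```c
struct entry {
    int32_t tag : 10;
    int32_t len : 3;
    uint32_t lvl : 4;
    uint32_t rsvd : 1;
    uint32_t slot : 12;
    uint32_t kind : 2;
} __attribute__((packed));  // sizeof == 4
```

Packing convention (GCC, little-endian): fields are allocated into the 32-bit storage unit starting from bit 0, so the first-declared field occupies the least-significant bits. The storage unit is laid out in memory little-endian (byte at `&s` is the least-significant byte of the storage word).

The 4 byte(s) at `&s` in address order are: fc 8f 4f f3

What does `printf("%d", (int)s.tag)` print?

[0]=0xfc [1]=0x8f [2]=0x4f [3]=0xf3 (little-endian) → word 0xf34f8ffc
tag [0+:10] = (word>>0) & 0x3ff = 1020  ←
len [10+:3] = (word>>10) & 0x7 = 3
lvl [13+:4] = (word>>13) & 0xf = 12
rsvd [17+:1] = (word>>17) & 0x1 = 1
slot [18+:12] = (word>>18) & 0xfff = 3283
kind [30+:2] = (word>>30) & 0x3 = 3
tag signed 10b, MSB=1: 1020 - 1024 = -4

-4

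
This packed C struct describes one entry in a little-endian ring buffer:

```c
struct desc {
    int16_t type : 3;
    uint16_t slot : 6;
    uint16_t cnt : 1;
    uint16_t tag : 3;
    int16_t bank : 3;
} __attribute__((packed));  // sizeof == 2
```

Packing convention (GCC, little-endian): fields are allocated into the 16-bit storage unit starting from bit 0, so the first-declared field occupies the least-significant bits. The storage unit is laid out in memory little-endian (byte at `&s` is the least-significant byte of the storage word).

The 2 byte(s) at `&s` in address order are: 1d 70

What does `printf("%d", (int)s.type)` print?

[0]=0x1d [1]=0x70 (little-endian) → word 0x701d
type [0+:3] = (word>>0) & 0x7 = 5  ←
slot [3+:6] = (word>>3) & 0x3f = 3
cnt [9+:1] = (word>>9) & 0x1 = 0
tag [10+:3] = (word>>10) & 0x7 = 4
bank [13+:3] = (word>>13) & 0x7 = 3
type signed 3b, MSB=1: 5 - 8 = -3

-3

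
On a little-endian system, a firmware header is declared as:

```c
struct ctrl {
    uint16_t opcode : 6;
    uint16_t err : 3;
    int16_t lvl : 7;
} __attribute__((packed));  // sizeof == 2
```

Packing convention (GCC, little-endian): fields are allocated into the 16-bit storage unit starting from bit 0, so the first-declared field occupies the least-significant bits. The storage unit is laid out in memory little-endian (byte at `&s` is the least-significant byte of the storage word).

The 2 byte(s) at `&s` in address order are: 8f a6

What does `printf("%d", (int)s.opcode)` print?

[0]=0x8f [1]=0xa6 (little-endian) → word 0xa68f
opcode [0+:6] = (word>>0) & 0x3f = 15  ←
err [6+:3] = (word>>6) & 0x7 = 2
lvl [9+:7] = (word>>9) & 0x7f = 83

15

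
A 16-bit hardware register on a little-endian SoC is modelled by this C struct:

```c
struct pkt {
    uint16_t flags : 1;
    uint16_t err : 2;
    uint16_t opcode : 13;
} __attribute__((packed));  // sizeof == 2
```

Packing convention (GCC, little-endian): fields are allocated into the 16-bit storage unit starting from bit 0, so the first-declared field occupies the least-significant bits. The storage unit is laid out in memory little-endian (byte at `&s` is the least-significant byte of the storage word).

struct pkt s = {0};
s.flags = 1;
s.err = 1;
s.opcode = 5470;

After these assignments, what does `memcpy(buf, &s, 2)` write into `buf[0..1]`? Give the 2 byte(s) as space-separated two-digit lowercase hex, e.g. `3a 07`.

f3 aa

[0+:1] flags=1 & 0x1 = 0x1; word=0x0001
[1+:2] err=1 & 0x3 = 0x1; word=0x0003
[3+:13] opcode=5470 & 0x1fff = 0x155e; word=0xaaf3
word = 0xaaf3 → little-endian bytes:
  [0]=0xf3  [1]=0xaa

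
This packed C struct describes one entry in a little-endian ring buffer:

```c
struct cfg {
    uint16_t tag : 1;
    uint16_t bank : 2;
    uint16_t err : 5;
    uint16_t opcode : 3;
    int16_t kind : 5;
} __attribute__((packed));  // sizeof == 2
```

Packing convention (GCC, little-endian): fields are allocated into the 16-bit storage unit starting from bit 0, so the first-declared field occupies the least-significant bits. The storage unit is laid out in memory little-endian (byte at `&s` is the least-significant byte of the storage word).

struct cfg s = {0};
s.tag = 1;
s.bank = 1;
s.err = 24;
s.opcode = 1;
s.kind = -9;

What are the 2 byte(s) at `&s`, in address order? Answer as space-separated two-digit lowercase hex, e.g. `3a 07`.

c3 b9

[0+:1] tag=1 & 0x1 = 0x1; word=0x0001
[1+:2] bank=1 & 0x3 = 0x1; word=0x0003
[3+:5] err=24 & 0x1f = 0x18; word=0x00c3
[8+:3] opcode=1 & 0x7 = 0x1; word=0x01c3
[11+:5] kind=-9 & 0x1f = 0x17; word=0xb9c3
word = 0xb9c3 → little-endian bytes:
  [0]=0xc3  [1]=0xb9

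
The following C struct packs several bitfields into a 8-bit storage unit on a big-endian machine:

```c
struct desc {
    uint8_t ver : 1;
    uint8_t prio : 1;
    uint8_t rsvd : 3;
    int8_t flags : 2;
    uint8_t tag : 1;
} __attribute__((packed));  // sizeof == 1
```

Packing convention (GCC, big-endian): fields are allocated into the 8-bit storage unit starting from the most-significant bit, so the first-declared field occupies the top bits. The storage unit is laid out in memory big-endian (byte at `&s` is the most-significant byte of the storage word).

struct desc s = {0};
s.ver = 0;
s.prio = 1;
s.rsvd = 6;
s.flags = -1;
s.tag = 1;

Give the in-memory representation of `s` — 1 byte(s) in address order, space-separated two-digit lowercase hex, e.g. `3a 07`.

ver:1 = 0 → 0x0 << 7 → word 0x00
prio:1 = 1 → 0x1 << 6 → word 0x40
rsvd:3 = 6 → 0x6 << 3 → word 0x70
flags:2 = -1 → 0x3 << 1 → word 0x76
tag:1 = 1 → 0x1 << 0 → word 0x77
word = 0x77 → big-endian bytes:
  [0]=0x77

77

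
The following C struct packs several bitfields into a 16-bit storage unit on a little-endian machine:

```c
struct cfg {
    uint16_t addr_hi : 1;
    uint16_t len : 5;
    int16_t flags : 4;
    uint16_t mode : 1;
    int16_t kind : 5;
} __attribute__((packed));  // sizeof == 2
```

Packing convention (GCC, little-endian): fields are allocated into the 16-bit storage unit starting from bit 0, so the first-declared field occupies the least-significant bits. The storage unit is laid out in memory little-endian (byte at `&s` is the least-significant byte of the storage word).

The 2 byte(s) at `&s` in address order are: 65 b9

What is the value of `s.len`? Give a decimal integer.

[0]=0x65 [1]=0xb9 (little-endian) → word 0xb965
addr_hi [0+:1] = (word>>0) & 0x1 = 1
len [1+:5] = (word>>1) & 0x1f = 18  ←
flags [6+:4] = (word>>6) & 0xf = 5
mode [10+:1] = (word>>10) & 0x1 = 0
kind [11+:5] = (word>>11) & 0x1f = 23

18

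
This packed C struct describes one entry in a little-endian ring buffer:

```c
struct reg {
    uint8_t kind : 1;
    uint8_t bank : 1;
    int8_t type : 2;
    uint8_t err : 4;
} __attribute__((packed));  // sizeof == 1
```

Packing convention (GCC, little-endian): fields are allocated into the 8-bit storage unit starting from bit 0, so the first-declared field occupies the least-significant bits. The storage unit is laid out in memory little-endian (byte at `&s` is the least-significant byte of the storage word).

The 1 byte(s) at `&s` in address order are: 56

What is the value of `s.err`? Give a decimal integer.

5

[0]=0x56 (little-endian) → word 0x56
kind [0+:1] = (word>>0) & 0x1 = 0
bank [1+:1] = (word>>1) & 0x1 = 1
type [2+:2] = (word>>2) & 0x3 = 1
err [4+:4] = (word>>4) & 0xf = 5  ←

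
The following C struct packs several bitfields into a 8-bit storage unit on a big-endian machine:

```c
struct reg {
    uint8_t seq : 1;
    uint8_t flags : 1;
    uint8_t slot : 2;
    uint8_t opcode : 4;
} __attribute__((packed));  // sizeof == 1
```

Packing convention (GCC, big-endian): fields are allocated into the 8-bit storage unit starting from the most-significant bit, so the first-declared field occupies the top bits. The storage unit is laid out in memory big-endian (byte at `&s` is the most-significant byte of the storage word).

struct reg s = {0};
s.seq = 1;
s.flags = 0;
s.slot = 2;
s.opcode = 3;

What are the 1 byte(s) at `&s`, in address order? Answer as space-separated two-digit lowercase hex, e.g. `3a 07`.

seq (1b) val=1 bits=0x1 at bit 7: 0x80
flags (1b) val=0 bits=0x0 at bit 6: 0x80
slot (2b) val=2 bits=0x2 at bit 4: 0xa0
opcode (4b) val=3 bits=0x3 at bit 0: 0xa3
word = 0xa3 → big-endian bytes:
  [0]=0xa3

a3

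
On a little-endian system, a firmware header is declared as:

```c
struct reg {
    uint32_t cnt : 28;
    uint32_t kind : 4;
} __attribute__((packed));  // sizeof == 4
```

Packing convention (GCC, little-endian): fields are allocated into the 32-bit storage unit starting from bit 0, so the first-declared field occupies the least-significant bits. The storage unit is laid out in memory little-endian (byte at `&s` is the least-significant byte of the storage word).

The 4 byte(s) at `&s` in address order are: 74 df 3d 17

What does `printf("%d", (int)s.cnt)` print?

[0]=0x74 [1]=0xdf [2]=0x3d [3]=0x17 (little-endian) → word 0x173ddf74
cnt:28 @ bit 0 → (0x173ddf74>>0)&0xfffffff = 0x73ddf74  ←
kind:4 @ bit 28 → (0x173ddf74>>28)&0xf = 0x1

121495412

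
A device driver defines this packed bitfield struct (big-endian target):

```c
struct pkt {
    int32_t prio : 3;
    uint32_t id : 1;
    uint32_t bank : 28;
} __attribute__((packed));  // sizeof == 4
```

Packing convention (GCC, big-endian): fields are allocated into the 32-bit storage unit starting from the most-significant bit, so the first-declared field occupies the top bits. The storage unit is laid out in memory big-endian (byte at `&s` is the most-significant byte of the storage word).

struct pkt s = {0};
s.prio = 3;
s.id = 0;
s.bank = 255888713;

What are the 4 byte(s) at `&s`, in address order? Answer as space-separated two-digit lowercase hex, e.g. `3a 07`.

[29+:3] prio=3 & 0x7 = 0x3; word=0x60000000
[28+:1] id=0 & 0x1 = 0x0; word=0x60000000
[0+:28] bank=255888713 & 0xfffffff = 0xf408d49; word=0x6f408d49
word = 0x6f408d49 → big-endian bytes:
  [0]=0x6f  [1]=0x40  [2]=0x8d  [3]=0x49

6f 40 8d 49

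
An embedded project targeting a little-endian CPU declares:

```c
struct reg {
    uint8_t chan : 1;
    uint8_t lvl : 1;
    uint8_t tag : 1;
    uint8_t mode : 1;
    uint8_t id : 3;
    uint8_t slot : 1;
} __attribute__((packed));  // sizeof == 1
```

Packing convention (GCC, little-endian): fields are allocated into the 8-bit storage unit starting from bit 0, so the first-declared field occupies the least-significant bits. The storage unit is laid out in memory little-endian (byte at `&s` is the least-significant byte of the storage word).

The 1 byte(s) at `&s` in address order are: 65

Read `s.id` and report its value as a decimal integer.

6

[0]=0x65 (little-endian) → word 0x65
chan:1 @ bit 0 → (0x65>>0)&0x1 = 0x1
lvl:1 @ bit 1 → (0x65>>1)&0x1 = 0x0
tag:1 @ bit 2 → (0x65>>2)&0x1 = 0x1
mode:1 @ bit 3 → (0x65>>3)&0x1 = 0x0
id:3 @ bit 4 → (0x65>>4)&0x7 = 0x6  ←
slot:1 @ bit 7 → (0x65>>7)&0x1 = 0x0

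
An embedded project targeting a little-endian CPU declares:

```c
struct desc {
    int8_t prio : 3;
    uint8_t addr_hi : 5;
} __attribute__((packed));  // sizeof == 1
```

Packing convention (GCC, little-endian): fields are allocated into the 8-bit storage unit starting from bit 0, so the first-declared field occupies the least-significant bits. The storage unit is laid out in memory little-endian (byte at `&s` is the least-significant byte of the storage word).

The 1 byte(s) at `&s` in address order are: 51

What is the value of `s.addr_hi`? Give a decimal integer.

[0]=0x51 (little-endian) → word 0x51
prio:3 @ bit 0 → (0x51>>0)&0x7 = 0x1
addr_hi:5 @ bit 3 → (0x51>>3)&0x1f = 0xa  ←

10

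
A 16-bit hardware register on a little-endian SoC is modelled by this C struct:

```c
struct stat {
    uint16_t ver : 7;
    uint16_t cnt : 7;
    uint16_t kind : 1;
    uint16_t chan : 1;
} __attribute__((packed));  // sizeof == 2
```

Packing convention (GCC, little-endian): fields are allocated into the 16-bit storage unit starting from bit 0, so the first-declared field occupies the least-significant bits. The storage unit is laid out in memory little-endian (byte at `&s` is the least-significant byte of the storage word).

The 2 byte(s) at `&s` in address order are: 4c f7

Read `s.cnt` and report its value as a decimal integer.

110

[0]=0x4c [1]=0xf7 (little-endian) → word 0xf74c
ver [0+:7] = (word>>0) & 0x7f = 76
cnt [7+:7] = (word>>7) & 0x7f = 110  ←
kind [14+:1] = (word>>14) & 0x1 = 1
chan [15+:1] = (word>>15) & 0x1 = 1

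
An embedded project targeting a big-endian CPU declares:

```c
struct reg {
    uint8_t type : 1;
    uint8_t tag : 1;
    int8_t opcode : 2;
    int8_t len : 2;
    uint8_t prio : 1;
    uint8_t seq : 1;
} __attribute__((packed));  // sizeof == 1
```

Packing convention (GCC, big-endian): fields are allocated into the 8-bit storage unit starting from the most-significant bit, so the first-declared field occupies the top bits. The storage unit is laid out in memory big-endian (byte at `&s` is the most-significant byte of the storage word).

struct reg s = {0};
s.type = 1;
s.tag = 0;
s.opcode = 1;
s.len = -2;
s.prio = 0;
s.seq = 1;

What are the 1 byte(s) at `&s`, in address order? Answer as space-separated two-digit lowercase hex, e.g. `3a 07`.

99

type (1b) val=1 bits=0x1 at bit 7: 0x80
tag (1b) val=0 bits=0x0 at bit 6: 0x80
opcode (2b) val=1 bits=0x1 at bit 4: 0x90
len (2b) val=-2 bits=0x2 at bit 2: 0x98
prio (1b) val=0 bits=0x0 at bit 1: 0x98
seq (1b) val=1 bits=0x1 at bit 0: 0x99
word = 0x99 → big-endian bytes:
  [0]=0x99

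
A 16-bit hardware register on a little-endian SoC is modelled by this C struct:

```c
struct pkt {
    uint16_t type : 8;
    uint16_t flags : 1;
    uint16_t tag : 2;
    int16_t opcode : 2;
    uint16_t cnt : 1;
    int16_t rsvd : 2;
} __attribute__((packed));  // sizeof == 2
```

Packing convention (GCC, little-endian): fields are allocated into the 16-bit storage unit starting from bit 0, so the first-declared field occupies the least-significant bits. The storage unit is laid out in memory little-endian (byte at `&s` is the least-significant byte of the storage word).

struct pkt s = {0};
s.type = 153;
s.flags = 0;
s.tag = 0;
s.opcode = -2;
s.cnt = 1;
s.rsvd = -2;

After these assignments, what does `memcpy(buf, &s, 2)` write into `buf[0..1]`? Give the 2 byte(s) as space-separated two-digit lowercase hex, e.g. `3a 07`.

type:8 = 153 → 0x99 << 0 → word 0x0099
flags:1 = 0 → 0x0 << 8 → word 0x0099
tag:2 = 0 → 0x0 << 9 → word 0x0099
opcode:2 = -2 → 0x2 << 11 → word 0x1099
cnt:1 = 1 → 0x1 << 13 → word 0x3099
rsvd:2 = -2 → 0x2 << 14 → word 0xb099
word = 0xb099 → little-endian bytes:
  [0]=0x99  [1]=0xb0

99 b0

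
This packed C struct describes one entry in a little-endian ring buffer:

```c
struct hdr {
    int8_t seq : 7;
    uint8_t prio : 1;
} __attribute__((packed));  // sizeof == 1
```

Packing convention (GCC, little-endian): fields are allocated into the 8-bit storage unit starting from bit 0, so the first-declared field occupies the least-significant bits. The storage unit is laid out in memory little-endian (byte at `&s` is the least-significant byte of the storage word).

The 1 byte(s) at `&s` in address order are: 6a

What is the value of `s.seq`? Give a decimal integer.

-22

[0]=0x6a (little-endian) → word 0x6a
seq:7 @ bit 0 → (0x6a>>0)&0x7f = 0x6a  ←
prio:1 @ bit 7 → (0x6a>>7)&0x1 = 0x0
seq signed 7b, MSB=1: 106 - 128 = -22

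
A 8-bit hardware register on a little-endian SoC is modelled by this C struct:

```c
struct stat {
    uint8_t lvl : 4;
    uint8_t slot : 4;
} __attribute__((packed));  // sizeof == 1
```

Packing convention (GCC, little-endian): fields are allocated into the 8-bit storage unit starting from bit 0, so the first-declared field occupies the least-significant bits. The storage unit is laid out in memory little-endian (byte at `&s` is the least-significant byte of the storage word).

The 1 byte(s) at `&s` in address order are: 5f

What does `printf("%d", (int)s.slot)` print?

[0]=0x5f (little-endian) → word 0x5f
lvl:4 @ bit 0 → (0x5f>>0)&0xf = 0xf
slot:4 @ bit 4 → (0x5f>>4)&0xf = 0x5  ←

5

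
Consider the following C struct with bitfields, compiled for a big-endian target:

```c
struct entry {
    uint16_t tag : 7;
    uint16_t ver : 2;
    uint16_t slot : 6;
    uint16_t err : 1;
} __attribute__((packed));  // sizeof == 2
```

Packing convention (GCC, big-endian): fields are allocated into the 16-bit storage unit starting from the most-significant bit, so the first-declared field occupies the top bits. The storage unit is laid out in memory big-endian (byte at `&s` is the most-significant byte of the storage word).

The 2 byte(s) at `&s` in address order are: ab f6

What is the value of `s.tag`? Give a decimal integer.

85

[0]=0xab [1]=0xf6 (big-endian) → word 0xabf6
tag [9+:7] = (word>>9) & 0x7f = 85  ←
ver [7+:2] = (word>>7) & 0x3 = 3
slot [1+:6] = (word>>1) & 0x3f = 59
err [0+:1] = (word>>0) & 0x1 = 0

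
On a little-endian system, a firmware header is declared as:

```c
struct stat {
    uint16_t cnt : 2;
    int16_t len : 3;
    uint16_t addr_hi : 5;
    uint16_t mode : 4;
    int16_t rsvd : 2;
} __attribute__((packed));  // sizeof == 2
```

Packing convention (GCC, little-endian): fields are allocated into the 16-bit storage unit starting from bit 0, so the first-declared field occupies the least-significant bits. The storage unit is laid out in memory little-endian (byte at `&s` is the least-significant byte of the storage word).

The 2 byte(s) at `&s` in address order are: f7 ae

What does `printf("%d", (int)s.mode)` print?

[0]=0xf7 [1]=0xae (little-endian) → word 0xaef7
cnt:2 @ bit 0 → (0xaef7>>0)&0x3 = 0x3
len:3 @ bit 2 → (0xaef7>>2)&0x7 = 0x5
addr_hi:5 @ bit 5 → (0xaef7>>5)&0x1f = 0x17
mode:4 @ bit 10 → (0xaef7>>10)&0xf = 0xb  ←
rsvd:2 @ bit 14 → (0xaef7>>14)&0x3 = 0x2

11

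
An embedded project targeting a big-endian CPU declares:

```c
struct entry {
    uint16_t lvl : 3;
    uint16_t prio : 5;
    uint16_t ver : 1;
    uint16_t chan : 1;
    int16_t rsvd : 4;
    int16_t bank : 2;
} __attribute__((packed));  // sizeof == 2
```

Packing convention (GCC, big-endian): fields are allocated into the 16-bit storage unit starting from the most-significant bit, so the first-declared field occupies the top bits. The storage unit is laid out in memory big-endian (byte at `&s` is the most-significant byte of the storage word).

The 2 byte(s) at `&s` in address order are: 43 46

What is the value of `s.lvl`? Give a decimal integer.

2

[0]=0x43 [1]=0x46 (big-endian) → word 0x4346
lvl [13+:3] = (word>>13) & 0x7 = 2  ←
prio [8+:5] = (word>>8) & 0x1f = 3
ver [7+:1] = (word>>7) & 0x1 = 0
chan [6+:1] = (word>>6) & 0x1 = 1
rsvd [2+:4] = (word>>2) & 0xf = 1
bank [0+:2] = (word>>0) & 0x3 = 2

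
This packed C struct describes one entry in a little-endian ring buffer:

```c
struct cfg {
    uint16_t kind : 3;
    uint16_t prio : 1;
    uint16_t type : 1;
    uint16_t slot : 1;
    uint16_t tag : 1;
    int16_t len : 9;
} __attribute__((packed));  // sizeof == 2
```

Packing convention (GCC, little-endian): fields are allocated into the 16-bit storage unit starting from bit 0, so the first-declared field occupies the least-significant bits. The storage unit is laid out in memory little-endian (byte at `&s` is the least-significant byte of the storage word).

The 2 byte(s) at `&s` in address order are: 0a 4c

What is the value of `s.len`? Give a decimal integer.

152

[0]=0x0a [1]=0x4c (little-endian) → word 0x4c0a
kind:3 @ bit 0 → (0x4c0a>>0)&0x7 = 0x2
prio:1 @ bit 3 → (0x4c0a>>3)&0x1 = 0x1
type:1 @ bit 4 → (0x4c0a>>4)&0x1 = 0x0
slot:1 @ bit 5 → (0x4c0a>>5)&0x1 = 0x0
tag:1 @ bit 6 → (0x4c0a>>6)&0x1 = 0x0
len:9 @ bit 7 → (0x4c0a>>7)&0x1ff = 0x98  ←
len signed 9b, MSB=0: value = 152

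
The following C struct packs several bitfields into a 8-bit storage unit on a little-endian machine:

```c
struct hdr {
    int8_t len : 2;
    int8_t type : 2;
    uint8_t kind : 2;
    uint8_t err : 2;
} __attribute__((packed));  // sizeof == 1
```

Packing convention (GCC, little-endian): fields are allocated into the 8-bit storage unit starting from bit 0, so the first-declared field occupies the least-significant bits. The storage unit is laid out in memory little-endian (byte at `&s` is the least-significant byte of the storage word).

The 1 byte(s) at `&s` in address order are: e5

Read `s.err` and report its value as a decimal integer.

[0]=0xe5 (little-endian) → word 0xe5
len [0+:2] = (word>>0) & 0x3 = 1
type [2+:2] = (word>>2) & 0x3 = 1
kind [4+:2] = (word>>4) & 0x3 = 2
err [6+:2] = (word>>6) & 0x3 = 3  ←

3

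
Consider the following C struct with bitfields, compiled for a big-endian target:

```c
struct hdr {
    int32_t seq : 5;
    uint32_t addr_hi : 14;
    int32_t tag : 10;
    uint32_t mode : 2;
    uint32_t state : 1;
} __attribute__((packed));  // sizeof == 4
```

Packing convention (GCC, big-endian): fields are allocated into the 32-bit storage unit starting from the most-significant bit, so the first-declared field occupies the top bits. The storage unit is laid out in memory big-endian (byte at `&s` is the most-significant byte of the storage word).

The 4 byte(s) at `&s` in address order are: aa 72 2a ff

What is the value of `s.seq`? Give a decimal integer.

-11

[0]=0xaa [1]=0x72 [2]=0x2a [3]=0xff (big-endian) → word 0xaa722aff
seq [27+:5] = (word>>27) & 0x1f = 21  ←
addr_hi [13+:14] = (word>>13) & 0x3fff = 5009
tag [3+:10] = (word>>3) & 0x3ff = 351
mode [1+:2] = (word>>1) & 0x3 = 3
state [0+:1] = (word>>0) & 0x1 = 1
seq signed 5b, MSB=1: 21 - 32 = -11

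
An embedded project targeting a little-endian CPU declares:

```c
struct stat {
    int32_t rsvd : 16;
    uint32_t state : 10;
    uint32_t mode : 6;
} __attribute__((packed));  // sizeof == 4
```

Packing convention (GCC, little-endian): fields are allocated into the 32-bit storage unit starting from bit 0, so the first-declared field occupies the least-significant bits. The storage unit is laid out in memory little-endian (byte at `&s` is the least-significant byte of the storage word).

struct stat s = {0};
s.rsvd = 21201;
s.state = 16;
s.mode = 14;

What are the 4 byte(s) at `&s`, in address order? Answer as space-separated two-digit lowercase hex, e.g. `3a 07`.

d1 52 10 38

[0+:16] rsvd=21201 & 0xffff = 0x52d1; word=0x000052d1
[16+:10] state=16 & 0x3ff = 0x10; word=0x001052d1
[26+:6] mode=14 & 0x3f = 0xe; word=0x381052d1
word = 0x381052d1 → little-endian bytes:
  [0]=0xd1  [1]=0x52  [2]=0x10  [3]=0x38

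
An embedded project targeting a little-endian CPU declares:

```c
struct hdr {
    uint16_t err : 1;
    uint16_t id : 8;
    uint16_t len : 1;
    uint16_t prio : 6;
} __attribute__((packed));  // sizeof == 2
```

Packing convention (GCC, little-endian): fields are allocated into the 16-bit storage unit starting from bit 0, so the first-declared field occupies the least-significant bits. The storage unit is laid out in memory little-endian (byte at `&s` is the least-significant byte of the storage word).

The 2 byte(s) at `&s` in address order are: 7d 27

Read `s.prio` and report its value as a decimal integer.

9

[0]=0x7d [1]=0x27 (little-endian) → word 0x277d
err [0+:1] = (word>>0) & 0x1 = 1
id [1+:8] = (word>>1) & 0xff = 190
len [9+:1] = (word>>9) & 0x1 = 1
prio [10+:6] = (word>>10) & 0x3f = 9  ←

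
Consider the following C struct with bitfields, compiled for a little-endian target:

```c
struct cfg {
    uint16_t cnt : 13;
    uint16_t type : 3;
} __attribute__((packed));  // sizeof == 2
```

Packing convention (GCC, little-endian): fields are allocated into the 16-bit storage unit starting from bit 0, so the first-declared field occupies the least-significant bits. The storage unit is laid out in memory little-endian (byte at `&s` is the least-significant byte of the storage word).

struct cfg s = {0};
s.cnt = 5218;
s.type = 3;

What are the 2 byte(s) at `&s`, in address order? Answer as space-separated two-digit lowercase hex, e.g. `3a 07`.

cnt (13b) val=5218 bits=0x1462 at bit 0: 0x1462
type (3b) val=3 bits=0x3 at bit 13: 0x7462
word = 0x7462 → little-endian bytes:
  [0]=0x62  [1]=0x74

62 74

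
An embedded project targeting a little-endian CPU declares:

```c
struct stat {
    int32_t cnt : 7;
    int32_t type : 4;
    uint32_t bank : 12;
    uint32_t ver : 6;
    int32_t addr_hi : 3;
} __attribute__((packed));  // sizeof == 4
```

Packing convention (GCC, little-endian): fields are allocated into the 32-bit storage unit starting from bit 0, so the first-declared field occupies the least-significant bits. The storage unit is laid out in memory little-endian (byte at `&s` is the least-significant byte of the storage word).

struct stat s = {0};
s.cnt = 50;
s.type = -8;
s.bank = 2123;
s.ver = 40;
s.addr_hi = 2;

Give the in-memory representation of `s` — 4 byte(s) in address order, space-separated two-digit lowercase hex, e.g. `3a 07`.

cnt (7b) val=50 bits=0x32 at bit 0: 0x00000032
type (4b) val=-8 bits=0x8 at bit 7: 0x00000432
bank (12b) val=2123 bits=0x84b at bit 11: 0x00425c32
ver (6b) val=40 bits=0x28 at bit 23: 0x14425c32
addr_hi (3b) val=2 bits=0x2 at bit 29: 0x54425c32
word = 0x54425c32 → little-endian bytes:
  [0]=0x32  [1]=0x5c  [2]=0x42  [3]=0x54

32 5c 42 54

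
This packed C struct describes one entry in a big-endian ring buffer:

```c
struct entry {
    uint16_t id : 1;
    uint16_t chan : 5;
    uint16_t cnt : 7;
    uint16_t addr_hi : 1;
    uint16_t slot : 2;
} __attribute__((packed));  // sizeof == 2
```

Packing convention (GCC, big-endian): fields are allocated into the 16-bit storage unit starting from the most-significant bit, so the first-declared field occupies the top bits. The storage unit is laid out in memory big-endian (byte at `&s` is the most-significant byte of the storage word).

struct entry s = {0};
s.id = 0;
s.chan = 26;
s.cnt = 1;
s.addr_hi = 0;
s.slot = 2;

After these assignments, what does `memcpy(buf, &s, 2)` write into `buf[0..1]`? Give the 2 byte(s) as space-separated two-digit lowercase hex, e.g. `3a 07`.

68 0a

[15+:1] id=0 & 0x1 = 0x0; word=0x0000
[10+:5] chan=26 & 0x1f = 0x1a; word=0x6800
[3+:7] cnt=1 & 0x7f = 0x1; word=0x6808
[2+:1] addr_hi=0 & 0x1 = 0x0; word=0x6808
[0+:2] slot=2 & 0x3 = 0x2; word=0x680a
word = 0x680a → big-endian bytes:
  [0]=0x68  [1]=0x0a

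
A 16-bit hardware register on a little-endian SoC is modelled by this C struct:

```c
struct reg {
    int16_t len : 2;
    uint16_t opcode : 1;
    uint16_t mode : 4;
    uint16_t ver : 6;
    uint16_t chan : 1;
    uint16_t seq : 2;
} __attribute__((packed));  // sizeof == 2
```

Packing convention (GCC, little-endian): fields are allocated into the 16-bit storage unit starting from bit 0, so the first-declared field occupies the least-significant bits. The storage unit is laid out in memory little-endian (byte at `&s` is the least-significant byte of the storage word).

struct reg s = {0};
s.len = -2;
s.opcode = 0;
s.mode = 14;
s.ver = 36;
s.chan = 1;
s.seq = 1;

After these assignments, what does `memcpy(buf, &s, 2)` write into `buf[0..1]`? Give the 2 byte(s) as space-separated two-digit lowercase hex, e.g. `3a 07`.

72 72

len:2 = -2 → 0x2 << 0 → word 0x0002
opcode:1 = 0 → 0x0 << 2 → word 0x0002
mode:4 = 14 → 0xe << 3 → word 0x0072
ver:6 = 36 → 0x24 << 7 → word 0x1272
chan:1 = 1 → 0x1 << 13 → word 0x3272
seq:2 = 1 → 0x1 << 14 → word 0x7272
word = 0x7272 → little-endian bytes:
  [0]=0x72  [1]=0x72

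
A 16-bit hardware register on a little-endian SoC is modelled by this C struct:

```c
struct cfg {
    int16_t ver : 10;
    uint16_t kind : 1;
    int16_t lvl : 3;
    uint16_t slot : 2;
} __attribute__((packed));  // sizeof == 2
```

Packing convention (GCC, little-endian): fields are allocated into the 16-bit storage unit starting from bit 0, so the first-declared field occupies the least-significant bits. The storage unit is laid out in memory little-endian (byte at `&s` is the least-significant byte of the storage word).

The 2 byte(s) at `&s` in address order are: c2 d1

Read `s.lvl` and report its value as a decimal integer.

2

[0]=0xc2 [1]=0xd1 (little-endian) → word 0xd1c2
ver [0+:10] = (word>>0) & 0x3ff = 450
kind [10+:1] = (word>>10) & 0x1 = 0
lvl [11+:3] = (word>>11) & 0x7 = 2  ←
slot [14+:2] = (word>>14) & 0x3 = 3
lvl signed 3b, MSB=0: value = 2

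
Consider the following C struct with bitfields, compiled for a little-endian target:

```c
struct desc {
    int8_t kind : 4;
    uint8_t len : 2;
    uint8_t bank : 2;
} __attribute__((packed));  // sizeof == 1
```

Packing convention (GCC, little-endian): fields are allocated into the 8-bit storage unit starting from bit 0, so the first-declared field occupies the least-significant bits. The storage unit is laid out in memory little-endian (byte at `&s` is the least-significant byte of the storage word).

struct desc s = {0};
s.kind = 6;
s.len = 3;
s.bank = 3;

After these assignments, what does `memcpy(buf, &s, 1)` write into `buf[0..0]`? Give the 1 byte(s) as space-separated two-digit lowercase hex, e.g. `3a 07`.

kind (4b) val=6 bits=0x6 at bit 0: 0x06
len (2b) val=3 bits=0x3 at bit 4: 0x36
bank (2b) val=3 bits=0x3 at bit 6: 0xf6
word = 0xf6 → little-endian bytes:
  [0]=0xf6

f6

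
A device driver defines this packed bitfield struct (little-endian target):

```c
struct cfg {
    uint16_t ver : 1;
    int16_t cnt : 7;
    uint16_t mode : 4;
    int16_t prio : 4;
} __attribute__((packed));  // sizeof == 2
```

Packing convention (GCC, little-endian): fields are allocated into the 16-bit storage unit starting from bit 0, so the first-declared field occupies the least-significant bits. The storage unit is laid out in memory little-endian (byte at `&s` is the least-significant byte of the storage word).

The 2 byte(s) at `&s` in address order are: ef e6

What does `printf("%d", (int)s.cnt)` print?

-9

[0]=0xef [1]=0xe6 (little-endian) → word 0xe6ef
ver [0+:1] = (word>>0) & 0x1 = 1
cnt [1+:7] = (word>>1) & 0x7f = 119  ←
mode [8+:4] = (word>>8) & 0xf = 6
prio [12+:4] = (word>>12) & 0xf = 14
cnt signed 7b, MSB=1: 119 - 128 = -9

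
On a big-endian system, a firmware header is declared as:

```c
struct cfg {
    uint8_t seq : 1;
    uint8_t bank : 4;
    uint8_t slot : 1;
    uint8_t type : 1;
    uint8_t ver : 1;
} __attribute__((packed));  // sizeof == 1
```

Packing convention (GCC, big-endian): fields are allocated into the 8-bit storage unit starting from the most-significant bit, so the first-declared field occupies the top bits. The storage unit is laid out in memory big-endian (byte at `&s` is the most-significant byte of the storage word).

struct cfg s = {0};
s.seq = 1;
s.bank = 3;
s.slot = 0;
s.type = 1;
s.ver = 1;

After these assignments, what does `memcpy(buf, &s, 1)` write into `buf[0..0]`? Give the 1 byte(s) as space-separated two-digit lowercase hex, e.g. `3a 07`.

[7+:1] seq=1 & 0x1 = 0x1; word=0x80
[3+:4] bank=3 & 0xf = 0x3; word=0x98
[2+:1] slot=0 & 0x1 = 0x0; word=0x98
[1+:1] type=1 & 0x1 = 0x1; word=0x9a
[0+:1] ver=1 & 0x1 = 0x1; word=0x9b
word = 0x9b → big-endian bytes:
  [0]=0x9b

9b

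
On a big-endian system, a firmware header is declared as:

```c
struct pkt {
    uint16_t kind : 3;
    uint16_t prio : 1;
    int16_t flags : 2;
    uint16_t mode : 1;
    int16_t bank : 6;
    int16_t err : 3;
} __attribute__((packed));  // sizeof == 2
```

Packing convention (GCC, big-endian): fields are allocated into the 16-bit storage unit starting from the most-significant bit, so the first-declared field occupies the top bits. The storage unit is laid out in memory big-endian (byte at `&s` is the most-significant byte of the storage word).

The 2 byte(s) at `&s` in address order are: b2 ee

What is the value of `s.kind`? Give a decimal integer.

[0]=0xb2 [1]=0xee (big-endian) → word 0xb2ee
kind [13+:3] = (word>>13) & 0x7 = 5  ←
prio [12+:1] = (word>>12) & 0x1 = 1
flags [10+:2] = (word>>10) & 0x3 = 0
mode [9+:1] = (word>>9) & 0x1 = 1
bank [3+:6] = (word>>3) & 0x3f = 29
err [0+:3] = (word>>0) & 0x7 = 6

5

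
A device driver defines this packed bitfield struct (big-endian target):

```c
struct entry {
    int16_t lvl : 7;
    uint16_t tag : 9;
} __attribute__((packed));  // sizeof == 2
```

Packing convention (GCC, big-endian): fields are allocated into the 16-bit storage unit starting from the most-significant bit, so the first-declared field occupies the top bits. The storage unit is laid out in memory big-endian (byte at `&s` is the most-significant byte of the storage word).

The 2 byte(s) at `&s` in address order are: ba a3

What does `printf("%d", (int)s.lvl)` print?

-35

[0]=0xba [1]=0xa3 (big-endian) → word 0xbaa3
lvl [9+:7] = (word>>9) & 0x7f = 93  ←
tag [0+:9] = (word>>0) & 0x1ff = 163
lvl signed 7b, MSB=1: 93 - 128 = -35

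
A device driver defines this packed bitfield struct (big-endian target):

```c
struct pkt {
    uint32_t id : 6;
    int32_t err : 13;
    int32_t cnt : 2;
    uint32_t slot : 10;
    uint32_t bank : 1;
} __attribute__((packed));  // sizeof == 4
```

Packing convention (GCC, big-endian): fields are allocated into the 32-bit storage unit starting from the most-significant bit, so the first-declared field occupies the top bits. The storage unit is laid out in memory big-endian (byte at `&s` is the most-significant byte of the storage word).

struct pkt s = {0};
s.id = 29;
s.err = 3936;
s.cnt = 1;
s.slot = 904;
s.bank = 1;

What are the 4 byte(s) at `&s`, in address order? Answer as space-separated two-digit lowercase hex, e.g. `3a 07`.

75 ec 0f 11

[26+:6] id=29 & 0x3f = 0x1d; word=0x74000000
[13+:13] err=3936 & 0x1fff = 0xf60; word=0x75ec0000
[11+:2] cnt=1 & 0x3 = 0x1; word=0x75ec0800
[1+:10] slot=904 & 0x3ff = 0x388; word=0x75ec0f10
[0+:1] bank=1 & 0x1 = 0x1; word=0x75ec0f11
word = 0x75ec0f11 → big-endian bytes:
  [0]=0x75  [1]=0xec  [2]=0x0f  [3]=0x11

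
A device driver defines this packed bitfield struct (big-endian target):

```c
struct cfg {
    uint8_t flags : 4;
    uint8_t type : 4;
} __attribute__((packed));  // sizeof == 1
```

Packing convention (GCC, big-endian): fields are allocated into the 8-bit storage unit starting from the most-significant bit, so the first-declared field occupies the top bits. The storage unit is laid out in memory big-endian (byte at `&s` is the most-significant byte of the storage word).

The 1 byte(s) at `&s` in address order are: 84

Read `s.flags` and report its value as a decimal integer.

[0]=0x84 (big-endian) → word 0x84
flags:4 @ bit 4 → (0x84>>4)&0xf = 0x8  ←
type:4 @ bit 0 → (0x84>>0)&0xf = 0x4

8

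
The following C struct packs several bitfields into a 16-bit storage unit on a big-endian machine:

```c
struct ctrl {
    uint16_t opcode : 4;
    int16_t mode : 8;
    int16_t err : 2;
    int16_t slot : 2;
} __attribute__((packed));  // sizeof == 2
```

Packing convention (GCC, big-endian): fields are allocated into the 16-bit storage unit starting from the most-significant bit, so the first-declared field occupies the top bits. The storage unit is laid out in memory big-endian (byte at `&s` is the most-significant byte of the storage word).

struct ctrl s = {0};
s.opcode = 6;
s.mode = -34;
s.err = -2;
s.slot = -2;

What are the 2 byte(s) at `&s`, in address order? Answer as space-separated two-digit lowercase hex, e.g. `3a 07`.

opcode (4b) val=6 bits=0x6 at bit 12: 0x6000
mode (8b) val=-34 bits=0xde at bit 4: 0x6de0
err (2b) val=-2 bits=0x2 at bit 2: 0x6de8
slot (2b) val=-2 bits=0x2 at bit 0: 0x6dea
word = 0x6dea → big-endian bytes:
  [0]=0x6d  [1]=0xea

6d ea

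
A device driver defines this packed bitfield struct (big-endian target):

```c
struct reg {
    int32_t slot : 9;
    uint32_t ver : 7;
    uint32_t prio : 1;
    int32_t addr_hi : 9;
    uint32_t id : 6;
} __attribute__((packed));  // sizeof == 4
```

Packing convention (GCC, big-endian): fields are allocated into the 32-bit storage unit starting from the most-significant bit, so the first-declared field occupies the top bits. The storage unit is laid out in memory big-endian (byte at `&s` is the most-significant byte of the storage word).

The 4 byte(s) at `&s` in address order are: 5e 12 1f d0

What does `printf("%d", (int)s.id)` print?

[0]=0x5e [1]=0x12 [2]=0x1f [3]=0xd0 (big-endian) → word 0x5e121fd0
slot [23+:9] = (word>>23) & 0x1ff = 188
ver [16+:7] = (word>>16) & 0x7f = 18
prio [15+:1] = (word>>15) & 0x1 = 0
addr_hi [6+:9] = (word>>6) & 0x1ff = 127
id [0+:6] = (word>>0) & 0x3f = 16  ←

16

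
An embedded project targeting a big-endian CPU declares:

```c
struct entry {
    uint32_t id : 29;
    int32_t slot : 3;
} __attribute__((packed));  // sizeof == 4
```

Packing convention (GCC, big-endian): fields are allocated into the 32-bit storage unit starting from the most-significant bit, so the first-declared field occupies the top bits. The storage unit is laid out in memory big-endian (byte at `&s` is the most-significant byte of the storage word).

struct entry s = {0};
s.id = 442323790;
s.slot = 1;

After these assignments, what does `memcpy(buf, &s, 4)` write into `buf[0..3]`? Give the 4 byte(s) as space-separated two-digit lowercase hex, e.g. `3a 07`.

id:29 = 442323790 → 0x1a5d534e << 3 → word 0xd2ea9a70
slot:3 = 1 → 0x1 << 0 → word 0xd2ea9a71
word = 0xd2ea9a71 → big-endian bytes:
  [0]=0xd2  [1]=0xea  [2]=0x9a  [3]=0x71

d2 ea 9a 71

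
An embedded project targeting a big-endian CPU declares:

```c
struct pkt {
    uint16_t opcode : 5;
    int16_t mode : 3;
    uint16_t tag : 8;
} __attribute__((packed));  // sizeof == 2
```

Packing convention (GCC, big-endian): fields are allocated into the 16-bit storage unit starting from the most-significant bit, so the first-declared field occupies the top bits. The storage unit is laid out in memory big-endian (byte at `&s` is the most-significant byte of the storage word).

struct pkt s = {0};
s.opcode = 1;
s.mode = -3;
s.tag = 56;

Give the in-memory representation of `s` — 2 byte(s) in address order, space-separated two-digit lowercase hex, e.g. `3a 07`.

0d 38

opcode (5b) val=1 bits=0x1 at bit 11: 0x0800
mode (3b) val=-3 bits=0x5 at bit 8: 0x0d00
tag (8b) val=56 bits=0x38 at bit 0: 0x0d38
word = 0x0d38 → big-endian bytes:
  [0]=0x0d  [1]=0x38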